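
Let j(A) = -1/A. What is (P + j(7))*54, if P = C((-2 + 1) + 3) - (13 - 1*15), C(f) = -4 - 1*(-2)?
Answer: -54/7 ≈ -7.7143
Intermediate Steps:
C(f) = -2 (C(f) = -4 + 2 = -2)
P = 0 (P = -2 - (13 - 1*15) = -2 - (13 - 15) = -2 - 1*(-2) = -2 + 2 = 0)
(P + j(7))*54 = (0 - 1/7)*54 = (0 - 1*⅐)*54 = (0 - ⅐)*54 = -⅐*54 = -54/7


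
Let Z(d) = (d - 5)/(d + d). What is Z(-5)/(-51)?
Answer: -1/51 ≈ -0.019608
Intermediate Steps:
Z(d) = (-5 + d)/(2*d) (Z(d) = (-5 + d)/((2*d)) = (-5 + d)*(1/(2*d)) = (-5 + d)/(2*d))
Z(-5)/(-51) = ((½)*(-5 - 5)/(-5))/(-51) = ((½)*(-⅕)*(-10))*(-1/51) = 1*(-1/51) = -1/51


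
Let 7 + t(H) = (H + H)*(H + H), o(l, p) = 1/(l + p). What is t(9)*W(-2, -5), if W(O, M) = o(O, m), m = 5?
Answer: 317/3 ≈ 105.67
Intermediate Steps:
W(O, M) = 1/(5 + O) (W(O, M) = 1/(O + 5) = 1/(5 + O))
t(H) = -7 + 4*H**2 (t(H) = -7 + (H + H)*(H + H) = -7 + (2*H)*(2*H) = -7 + 4*H**2)
t(9)*W(-2, -5) = (-7 + 4*9**2)/(5 - 2) = (-7 + 4*81)/3 = (-7 + 324)*(1/3) = 317*(1/3) = 317/3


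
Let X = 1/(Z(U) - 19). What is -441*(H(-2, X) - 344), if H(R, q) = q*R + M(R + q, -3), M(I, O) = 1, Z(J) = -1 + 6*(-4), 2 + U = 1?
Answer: 3327345/22 ≈ 1.5124e+5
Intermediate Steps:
U = -1 (U = -2 + 1 = -1)
Z(J) = -25 (Z(J) = -1 - 24 = -25)
X = -1/44 (X = 1/(-25 - 19) = 1/(-44) = -1/44 ≈ -0.022727)
H(R, q) = 1 + R*q (H(R, q) = q*R + 1 = R*q + 1 = 1 + R*q)
-441*(H(-2, X) - 344) = -441*((1 - 2*(-1/44)) - 344) = -441*((1 + 1/22) - 344) = -441*(23/22 - 344) = -441*(-7545/22) = 3327345/22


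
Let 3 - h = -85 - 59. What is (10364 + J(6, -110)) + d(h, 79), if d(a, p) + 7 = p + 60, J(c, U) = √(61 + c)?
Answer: 10496 + √67 ≈ 10504.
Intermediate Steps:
h = 147 (h = 3 - (-85 - 59) = 3 - 1*(-144) = 3 + 144 = 147)
d(a, p) = 53 + p (d(a, p) = -7 + (p + 60) = -7 + (60 + p) = 53 + p)
(10364 + J(6, -110)) + d(h, 79) = (10364 + √(61 + 6)) + (53 + 79) = (10364 + √67) + 132 = 10496 + √67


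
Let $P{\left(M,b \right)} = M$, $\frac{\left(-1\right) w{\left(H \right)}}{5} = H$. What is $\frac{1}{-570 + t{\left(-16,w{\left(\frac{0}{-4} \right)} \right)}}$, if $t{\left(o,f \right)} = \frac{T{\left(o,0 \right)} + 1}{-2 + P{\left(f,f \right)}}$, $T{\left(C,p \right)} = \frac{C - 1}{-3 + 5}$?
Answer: $- \frac{4}{2265} \approx -0.001766$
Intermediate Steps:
$T{\left(C,p \right)} = - \frac{1}{2} + \frac{C}{2}$ ($T{\left(C,p \right)} = \frac{-1 + C}{2} = \left(-1 + C\right) \frac{1}{2} = - \frac{1}{2} + \frac{C}{2}$)
$w{\left(H \right)} = - 5 H$
$t{\left(o,f \right)} = \frac{\frac{1}{2} + \frac{o}{2}}{-2 + f}$ ($t{\left(o,f \right)} = \frac{\left(- \frac{1}{2} + \frac{o}{2}\right) + 1}{-2 + f} = \frac{\frac{1}{2} + \frac{o}{2}}{-2 + f}$)
$\frac{1}{-570 + t{\left(-16,w{\left(\frac{0}{-4} \right)} \right)}} = \frac{1}{-570 + \frac{1 - 16}{2 \left(-2 - 5 \frac{0}{-4}\right)}} = \frac{1}{-570 + \frac{1}{2} \frac{1}{-2 - 5 \cdot 0 \left(- \frac{1}{4}\right)} \left(-15\right)} = \frac{1}{-570 + \frac{1}{2} \frac{1}{-2 - 0} \left(-15\right)} = \frac{1}{-570 + \frac{1}{2} \frac{1}{-2 + 0} \left(-15\right)} = \frac{1}{-570 + \frac{1}{2} \frac{1}{-2} \left(-15\right)} = \frac{1}{-570 + \frac{1}{2} \left(- \frac{1}{2}\right) \left(-15\right)} = \frac{1}{-570 + \frac{15}{4}} = \frac{1}{- \frac{2265}{4}} = - \frac{4}{2265}$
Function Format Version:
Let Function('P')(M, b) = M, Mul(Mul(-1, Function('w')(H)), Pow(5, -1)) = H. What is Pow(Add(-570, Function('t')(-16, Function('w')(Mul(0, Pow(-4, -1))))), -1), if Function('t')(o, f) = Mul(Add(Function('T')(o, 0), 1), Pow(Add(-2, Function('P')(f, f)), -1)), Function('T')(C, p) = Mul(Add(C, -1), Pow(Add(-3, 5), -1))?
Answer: Rational(-4, 2265) ≈ -0.0017660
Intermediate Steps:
Function('T')(C, p) = Add(Rational(-1, 2), Mul(Rational(1, 2), C)) (Function('T')(C, p) = Mul(Add(-1, C), Pow(2, -1)) = Mul(Add(-1, C), Rational(1, 2)) = Add(Rational(-1, 2), Mul(Rational(1, 2), C)))
Function('w')(H) = Mul(-5, H)
Function('t')(o, f) = Mul(Pow(Add(-2, f), -1), Add(Rational(1, 2), Mul(Rational(1, 2), o))) (Function('t')(o, f) = Mul(Add(Add(Rational(-1, 2), Mul(Rational(1, 2), o)), 1), Pow(Add(-2, f), -1)) = Mul(Add(Rational(1, 2), Mul(Rational(1, 2), o)), Pow(Add(-2, f), -1)) = Mul(Pow(Add(-2, f), -1), Add(Rational(1, 2), Mul(Rational(1, 2), o))))
Pow(Add(-570, Function('t')(-16, Function('w')(Mul(0, Pow(-4, -1))))), -1) = Pow(Add(-570, Mul(Rational(1, 2), Pow(Add(-2, Mul(-5, Mul(0, Pow(-4, -1)))), -1), Add(1, -16))), -1) = Pow(Add(-570, Mul(Rational(1, 2), Pow(Add(-2, Mul(-5, Mul(0, Rational(-1, 4)))), -1), -15)), -1) = Pow(Add(-570, Mul(Rational(1, 2), Pow(Add(-2, Mul(-5, 0)), -1), -15)), -1) = Pow(Add(-570, Mul(Rational(1, 2), Pow(Add(-2, 0), -1), -15)), -1) = Pow(Add(-570, Mul(Rational(1, 2), Pow(-2, -1), -15)), -1) = Pow(Add(-570, Mul(Rational(1, 2), Rational(-1, 2), -15)), -1) = Pow(Add(-570, Rational(15, 4)), -1) = Pow(Rational(-2265, 4), -1) = Rational(-4, 2265)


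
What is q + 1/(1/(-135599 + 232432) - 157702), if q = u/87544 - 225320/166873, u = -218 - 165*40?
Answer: -5138670782541312663/3598167350652609140 ≈ -1.4281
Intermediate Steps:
u = -6818 (u = -218 - 6600 = -6818)
q = -336502487/235624676 (q = -6818/87544 - 225320/166873 = -6818*1/87544 - 225320*1/166873 = -3409/43772 - 225320/166873 = -336502487/235624676 ≈ -1.4281)
q + 1/(1/(-135599 + 232432) - 157702) = -336502487/235624676 + 1/(1/(-135599 + 232432) - 157702) = -336502487/235624676 + 1/(1/96833 - 157702) = -336502487/235624676 + 1/(-15270757765/96833) = -336502487/235624676 - 96833/15270757765 = -5138670782541312663/3598167350652609140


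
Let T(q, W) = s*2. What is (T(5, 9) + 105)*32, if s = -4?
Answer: 3104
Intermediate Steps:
T(q, W) = -8 (T(q, W) = -4*2 = -8)
(T(5, 9) + 105)*32 = (-8 + 105)*32 = 97*32 = 3104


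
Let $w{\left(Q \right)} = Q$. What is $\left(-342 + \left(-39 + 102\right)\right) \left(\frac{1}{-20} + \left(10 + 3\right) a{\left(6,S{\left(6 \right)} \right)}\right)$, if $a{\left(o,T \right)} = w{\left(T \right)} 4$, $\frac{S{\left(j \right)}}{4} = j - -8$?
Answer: $- \frac{16248681}{20} \approx -8.1243 \cdot 10^{5}$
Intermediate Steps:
$S{\left(j \right)} = 32 + 4 j$ ($S{\left(j \right)} = 4 \left(j - -8\right) = 4 \left(j + 8\right) = 4 \left(8 + j\right) = 32 + 4 j$)
$a{\left(o,T \right)} = 4 T$ ($a{\left(o,T \right)} = T 4 = 4 T$)
$\left(-342 + \left(-39 + 102\right)\right) \left(\frac{1}{-20} + \left(10 + 3\right) a{\left(6,S{\left(6 \right)} \right)}\right) = \left(-342 + \left(-39 + 102\right)\right) \left(\frac{1}{-20} + \left(10 + 3\right) 4 \left(32 + 4 \cdot 6\right)\right) = \left(-342 + 63\right) \left(- \frac{1}{20} + 13 \cdot 4 \left(32 + 24\right)\right) = - 279 \left(- \frac{1}{20} + 13 \cdot 4 \cdot 56\right) = - 279 \left(- \frac{1}{20} + 13 \cdot 224\right) = - 279 \left(- \frac{1}{20} + 2912\right) = \left(-279\right) \frac{58239}{20} = - \frac{16248681}{20}$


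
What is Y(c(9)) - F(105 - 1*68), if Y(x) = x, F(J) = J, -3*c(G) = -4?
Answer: -107/3 ≈ -35.667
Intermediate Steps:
c(G) = 4/3 (c(G) = -⅓*(-4) = 4/3)
Y(c(9)) - F(105 - 1*68) = 4/3 - (105 - 1*68) = 4/3 - (105 - 68) = 4/3 - 1*37 = 4/3 - 37 = -107/3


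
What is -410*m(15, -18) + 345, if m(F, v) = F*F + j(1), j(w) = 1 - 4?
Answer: -90675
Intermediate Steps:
j(w) = -3
m(F, v) = -3 + F² (m(F, v) = F*F - 3 = F² - 3 = -3 + F²)
-410*m(15, -18) + 345 = -410*(-3 + 15²) + 345 = -410*(-3 + 225) + 345 = -410*222 + 345 = -91020 + 345 = -90675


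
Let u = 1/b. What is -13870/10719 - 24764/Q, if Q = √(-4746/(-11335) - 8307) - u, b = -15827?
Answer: 190*(-1155371*√1067248047165 + 250634928143893*I)/(10719*(-11335*I + 15827*√1067248047165)) ≈ -1.2942 + 271.71*I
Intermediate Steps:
u = -1/15827 (u = 1/(-15827) = -1/15827 ≈ -6.3183e-5)
Q = 1/15827 + I*√1067248047165/11335 (Q = √(-4746/(-11335) - 8307) - 1*(-1/15827) = √(-4746*(-1/11335) - 8307) + 1/15827 = √(4746/11335 - 8307) + 1/15827 = √(-94155099/11335) + 1/15827 = I*√1067248047165/11335 + 1/15827 = 1/15827 + I*√1067248047165/11335 ≈ 6.3183e-5 + 91.141*I)
-13870/10719 - 24764/Q = -13870/10719 - 24764/(1/15827 + I*√1067248047165/11335)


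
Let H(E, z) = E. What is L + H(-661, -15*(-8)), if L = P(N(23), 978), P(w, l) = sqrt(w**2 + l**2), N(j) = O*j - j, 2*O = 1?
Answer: -661 + sqrt(3826465)/2 ≈ 317.07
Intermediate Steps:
O = 1/2 (O = (1/2)*1 = 1/2 ≈ 0.50000)
N(j) = -j/2 (N(j) = j/2 - j = -j/2)
P(w, l) = sqrt(l**2 + w**2)
L = sqrt(3826465)/2 (L = sqrt(978**2 + (-1/2*23)**2) = sqrt(956484 + (-23/2)**2) = sqrt(956484 + 529/4) = sqrt(3826465/4) = sqrt(3826465)/2 ≈ 978.07)
L + H(-661, -15*(-8)) = sqrt(3826465)/2 - 661 = -661 + sqrt(3826465)/2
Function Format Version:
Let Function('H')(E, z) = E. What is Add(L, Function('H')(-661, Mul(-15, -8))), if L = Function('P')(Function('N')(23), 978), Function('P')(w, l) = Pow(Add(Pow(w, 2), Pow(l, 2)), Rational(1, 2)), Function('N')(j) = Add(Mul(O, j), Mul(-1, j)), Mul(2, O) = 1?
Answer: Add(-661, Mul(Rational(1, 2), Pow(3826465, Rational(1, 2)))) ≈ 317.07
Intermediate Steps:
O = Rational(1, 2) (O = Mul(Rational(1, 2), 1) = Rational(1, 2) ≈ 0.50000)
Function('N')(j) = Mul(Rational(-1, 2), j) (Function('N')(j) = Add(Mul(Rational(1, 2), j), Mul(-1, j)) = Mul(Rational(-1, 2), j))
Function('P')(w, l) = Pow(Add(Pow(l, 2), Pow(w, 2)), Rational(1, 2))
L = Mul(Rational(1, 2), Pow(3826465, Rational(1, 2))) (L = Pow(Add(Pow(978, 2), Pow(Mul(Rational(-1, 2), 23), 2)), Rational(1, 2)) = Pow(Add(956484, Pow(Rational(-23, 2), 2)), Rational(1, 2)) = Pow(Add(956484, Rational(529, 4)), Rational(1, 2)) = Pow(Rational(3826465, 4), Rational(1, 2)) = Mul(Rational(1, 2), Pow(3826465, Rational(1, 2))) ≈ 978.07)
Add(L, Function('H')(-661, Mul(-15, -8))) = Add(Mul(Rational(1, 2), Pow(3826465, Rational(1, 2))), -661) = Add(-661, Mul(Rational(1, 2), Pow(3826465, Rational(1, 2))))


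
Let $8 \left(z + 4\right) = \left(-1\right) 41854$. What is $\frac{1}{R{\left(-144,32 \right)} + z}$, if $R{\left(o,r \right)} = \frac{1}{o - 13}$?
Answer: $- \frac{628}{3288055} \approx -0.00019099$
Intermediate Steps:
$R{\left(o,r \right)} = \frac{1}{-13 + o}$
$z = - \frac{20943}{4}$ ($z = -4 + \frac{\left(-1\right) 41854}{8} = -4 + \frac{1}{8} \left(-41854\right) = -4 - \frac{20927}{4} = - \frac{20943}{4} \approx -5235.8$)
$\frac{1}{R{\left(-144,32 \right)} + z} = \frac{1}{\frac{1}{-13 - 144} - \frac{20943}{4}} = \frac{1}{\frac{1}{-157} - \frac{20943}{4}} = \frac{1}{- \frac{1}{157} - \frac{20943}{4}} = \frac{1}{- \frac{3288055}{628}} = - \frac{628}{3288055}$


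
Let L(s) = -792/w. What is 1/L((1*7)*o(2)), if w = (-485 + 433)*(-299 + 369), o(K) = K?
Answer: 455/99 ≈ 4.5960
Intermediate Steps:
w = -3640 (w = -52*70 = -3640)
L(s) = 99/455 (L(s) = -792/(-3640) = -792*(-1/3640) = 99/455)
1/L((1*7)*o(2)) = 1/(99/455) = 455/99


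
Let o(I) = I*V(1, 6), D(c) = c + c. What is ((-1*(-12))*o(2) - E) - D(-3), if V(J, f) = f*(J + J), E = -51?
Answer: 345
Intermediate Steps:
D(c) = 2*c
V(J, f) = 2*J*f (V(J, f) = f*(2*J) = 2*J*f)
o(I) = 12*I (o(I) = I*(2*1*6) = I*12 = 12*I)
((-1*(-12))*o(2) - E) - D(-3) = ((-1*(-12))*(12*2) - 1*(-51)) - 2*(-3) = (12*24 + 51) - 1*(-6) = (288 + 51) + 6 = 339 + 6 = 345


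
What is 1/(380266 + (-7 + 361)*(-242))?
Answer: 1/294598 ≈ 3.3945e-6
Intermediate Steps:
1/(380266 + (-7 + 361)*(-242)) = 1/(380266 + 354*(-242)) = 1/(380266 - 85668) = 1/294598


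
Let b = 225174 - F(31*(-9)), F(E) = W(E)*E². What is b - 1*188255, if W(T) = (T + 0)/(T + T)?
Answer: -4003/2 ≈ -2001.5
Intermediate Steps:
W(T) = ½ (W(T) = T/((2*T)) = T*(1/(2*T)) = ½)
F(E) = E²/2
b = 372507/2 (b = 225174 - (31*(-9))²/2 = 225174 - (-279)²/2 = 225174 - 77841/2 = 372507/2 ≈ 1.8625e+5)
b - 1*188255 = 372507/2 - 1*188255 = 372507/2 - 188255 = -4003/2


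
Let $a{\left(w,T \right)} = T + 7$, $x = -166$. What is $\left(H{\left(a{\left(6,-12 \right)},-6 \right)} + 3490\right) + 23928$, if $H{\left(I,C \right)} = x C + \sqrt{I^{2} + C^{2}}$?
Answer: $28414 + \sqrt{61} \approx 28422.0$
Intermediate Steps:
$a{\left(w,T \right)} = 7 + T$
$H{\left(I,C \right)} = \sqrt{C^{2} + I^{2}} - 166 C$ ($H{\left(I,C \right)} = - 166 C + \sqrt{I^{2} + C^{2}} = - 166 C + \sqrt{C^{2} + I^{2}} = \sqrt{C^{2} + I^{2}} - 166 C$)
$\left(H{\left(a{\left(6,-12 \right)},-6 \right)} + 3490\right) + 23928 = \left(\left(\sqrt{\left(-6\right)^{2} + \left(7 - 12\right)^{2}} - -996\right) + 3490\right) + 23928 = \left(\left(\sqrt{36 + \left(-5\right)^{2}} + 996\right) + 3490\right) + 23928 = \left(\left(\sqrt{36 + 25} + 996\right) + 3490\right) + 23928 = \left(\left(\sqrt{61} + 996\right) + 3490\right) + 23928 = \left(\left(996 + \sqrt{61}\right) + 3490\right) + 23928 = \left(4486 + \sqrt{61}\right) + 23928 = 28414 + \sqrt{61}$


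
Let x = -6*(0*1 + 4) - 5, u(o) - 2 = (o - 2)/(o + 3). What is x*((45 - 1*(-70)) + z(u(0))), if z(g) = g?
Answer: -10121/3 ≈ -3373.7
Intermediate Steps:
u(o) = 2 + (-2 + o)/(3 + o) (u(o) = 2 + (o - 2)/(o + 3) = 2 + (-2 + o)/(3 + o))
x = -29 (x = -6*(0 + 4) - 5 = -6*4 - 5 = -24 - 5 = -29)
x*((45 - 1*(-70)) + z(u(0))) = -29*((45 - 1*(-70)) + (4 + 3*0)/(3 + 0)) = -29*((45 + 70) + (4 + 0)/3) = -29*(115 + (1/3)*4) = -29*(115 + 4/3) = -29*349/3 = -10121/3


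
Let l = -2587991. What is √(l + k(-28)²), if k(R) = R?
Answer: I*√2587207 ≈ 1608.5*I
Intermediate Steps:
√(l + k(-28)²) = √(-2587991 + (-28)²) = √(-2587991 + 784) = √(-2587207) = I*√2587207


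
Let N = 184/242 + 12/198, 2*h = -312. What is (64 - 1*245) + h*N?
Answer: -37397/121 ≈ -309.07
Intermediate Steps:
h = -156 (h = (½)*(-312) = -156)
N = 298/363 (N = 184*(1/242) + 12*(1/198) = 92/121 + 2/33 = 298/363 ≈ 0.82094)
(64 - 1*245) + h*N = (64 - 1*245) - 156*298/363 = (64 - 245) - 15496/121 = -181 - 15496/121 = -37397/121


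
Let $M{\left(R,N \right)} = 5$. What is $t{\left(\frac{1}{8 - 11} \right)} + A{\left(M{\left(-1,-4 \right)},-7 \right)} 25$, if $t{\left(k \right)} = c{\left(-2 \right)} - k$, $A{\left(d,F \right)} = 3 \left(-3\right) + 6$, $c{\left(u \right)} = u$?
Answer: $- \frac{230}{3} \approx -76.667$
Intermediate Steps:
$A{\left(d,F \right)} = -3$ ($A{\left(d,F \right)} = -9 + 6 = -3$)
$t{\left(k \right)} = -2 - k$
$t{\left(\frac{1}{8 - 11} \right)} + A{\left(M{\left(-1,-4 \right)},-7 \right)} 25 = \left(-2 - \frac{1}{8 - 11}\right) - 75 = \left(-2 - \frac{1}{-3}\right) - 75 = \left(-2 - - \frac{1}{3}\right) - 75 = \left(-2 + \frac{1}{3}\right) - 75 = - \frac{5}{3} - 75 = - \frac{230}{3}$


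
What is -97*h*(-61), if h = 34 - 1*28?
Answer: 35502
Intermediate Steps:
h = 6 (h = 34 - 28 = 6)
-97*h*(-61) = -97*6*(-61) = -582*(-61) = 35502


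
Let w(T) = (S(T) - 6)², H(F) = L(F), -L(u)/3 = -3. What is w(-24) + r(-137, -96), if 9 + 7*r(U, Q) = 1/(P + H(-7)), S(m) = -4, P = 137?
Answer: 100887/1022 ≈ 98.715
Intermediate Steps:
L(u) = 9 (L(u) = -3*(-3) = 9)
H(F) = 9
w(T) = 100 (w(T) = (-4 - 6)² = (-10)² = 100)
r(U, Q) = -1313/1022 (r(U, Q) = -9/7 + 1/(7*(137 + 9)) = -9/7 + (⅐)/146 = -9/7 + (⅐)*(1/146) = -9/7 + 1/1022 = -1313/1022)
w(-24) + r(-137, -96) = 100 - 1313/1022 = 100887/1022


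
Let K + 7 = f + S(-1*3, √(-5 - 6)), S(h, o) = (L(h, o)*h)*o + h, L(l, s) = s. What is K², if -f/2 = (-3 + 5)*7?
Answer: 25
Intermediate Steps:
f = -28 (f = -2*(-3 + 5)*7 = -4*7 = -2*14 = -28)
S(h, o) = h + h*o² (S(h, o) = (o*h)*o + h = (h*o)*o + h = h*o² + h = h + h*o²)
K = -5 (K = -7 + (-28 + (-1*3)*(1 + (√(-5 - 6))²)) = -7 + (-28 - 3*(1 + (√(-11))²)) = -7 + (-28 - 3*(1 + (I*√11)²)) = -7 + (-28 - 3*(1 - 11)) = -7 + (-28 - 3*(-10)) = -7 + (-28 + 30) = -7 + 2 = -5)
K² = (-5)² = 25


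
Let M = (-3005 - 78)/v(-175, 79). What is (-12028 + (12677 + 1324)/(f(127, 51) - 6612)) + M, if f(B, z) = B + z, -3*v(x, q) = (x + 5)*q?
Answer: -259892605714/21602155 ≈ -12031.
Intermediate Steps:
v(x, q) = -q*(5 + x)/3 (v(x, q) = -(x + 5)*q/3 = -(5 + x)*q/3 = -q*(5 + x)/3)
M = -9249/13430 (M = (-3005 - 78)/((-1/3*79*(5 - 175))) = -3083/((-1/3*79*(-170))) = -3083/13430/3 = -3083*3/13430 = -9249/13430 ≈ -0.68868)
(-12028 + (12677 + 1324)/(f(127, 51) - 6612)) + M = (-12028 + (12677 + 1324)/((127 + 51) - 6612)) - 9249/13430 = (-12028 + 14001/(178 - 6612)) - 9249/13430 = (-12028 + 14001/(-6434)) - 9249/13430 = (-12028 + 14001*(-1/6434)) - 9249/13430 = (-12028 - 14001/6434) - 9249/13430 = -77402153/6434 - 9249/13430 = -259892605714/21602155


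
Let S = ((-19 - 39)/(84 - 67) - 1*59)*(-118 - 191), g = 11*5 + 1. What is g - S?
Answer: -326897/17 ≈ -19229.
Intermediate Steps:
g = 56 (g = 55 + 1 = 56)
S = 327849/17 (S = (-58/17 - 59)*(-309) = -1061/17*(-309) = 327849/17 ≈ 19285.)
g - S = 56 - 1*327849/17 = 56 - 327849/17 = -326897/17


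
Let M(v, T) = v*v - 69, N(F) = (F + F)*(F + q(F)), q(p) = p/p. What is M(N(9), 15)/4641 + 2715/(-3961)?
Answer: 174152/27727 ≈ 6.2810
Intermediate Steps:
q(p) = 1
N(F) = 2*F*(1 + F) (N(F) = (F + F)*(F + 1) = (2*F)*(1 + F) = 2*F*(1 + F))
M(v, T) = -69 + v² (M(v, T) = v² - 69 = -69 + v²)
M(N(9), 15)/4641 + 2715/(-3961) = (-69 + (2*9*(1 + 9))²)/4641 + 2715/(-3961) = (-69 + (2*9*10)²)*(1/4641) + 2715*(-1/3961) = (-69 + 180²)*(1/4641) - 2715/3961 = (-69 + 32400)*(1/4641) - 2715/3961 = 32331*(1/4641) - 2715/3961 = 829/119 - 2715/3961 = 174152/27727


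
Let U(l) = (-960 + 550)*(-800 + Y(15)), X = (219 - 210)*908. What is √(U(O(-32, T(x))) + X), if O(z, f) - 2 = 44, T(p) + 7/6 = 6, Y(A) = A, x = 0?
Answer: √330022 ≈ 574.48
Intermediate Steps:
T(p) = 29/6 (T(p) = -7/6 + 6 = 29/6)
O(z, f) = 46 (O(z, f) = 2 + 44 = 46)
X = 8172 (X = 9*908 = 8172)
U(l) = 321850 (U(l) = (-960 + 550)*(-800 + 15) = -410*(-785) = 321850)
√(U(O(-32, T(x))) + X) = √(321850 + 8172) = √330022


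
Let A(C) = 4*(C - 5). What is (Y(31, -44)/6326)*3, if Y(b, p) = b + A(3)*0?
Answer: 93/6326 ≈ 0.014701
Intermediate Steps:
A(C) = -20 + 4*C (A(C) = 4*(-5 + C) = -20 + 4*C)
Y(b, p) = b (Y(b, p) = b + (-20 + 4*3)*0 = b + (-20 + 12)*0 = b - 8*0 = b + 0 = b)
(Y(31, -44)/6326)*3 = (31/6326)*3 = 93/6326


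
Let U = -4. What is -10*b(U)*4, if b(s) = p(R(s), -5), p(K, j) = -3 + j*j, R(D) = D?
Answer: -880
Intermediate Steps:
p(K, j) = -3 + j²
b(s) = 22 (b(s) = -3 + (-5)² = -3 + 25 = 22)
-10*b(U)*4 = -10*22*4 = -220*4 = -880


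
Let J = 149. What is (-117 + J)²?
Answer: 1024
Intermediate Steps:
(-117 + J)² = (-117 + 149)² = 32² = 1024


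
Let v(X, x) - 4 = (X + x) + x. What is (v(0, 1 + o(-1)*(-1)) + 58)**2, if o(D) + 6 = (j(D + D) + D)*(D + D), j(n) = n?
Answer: 4096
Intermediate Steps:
o(D) = -6 + 6*D**2 (o(D) = -6 + ((D + D) + D)*(D + D) = -6 + (2*D + D)*(2*D) = -6 + (3*D)*(2*D) = -6 + 6*D**2)
v(X, x) = 4 + X + 2*x (v(X, x) = 4 + ((X + x) + x) = 4 + (X + 2*x) = 4 + X + 2*x)
(v(0, 1 + o(-1)*(-1)) + 58)**2 = ((4 + 0 + 2*(1 + (-6 + 6*(-1)**2)*(-1))) + 58)**2 = ((4 + 0 + 2*(1 + (-6 + 6*1)*(-1))) + 58)**2 = ((4 + 0 + 2*(1 + (-6 + 6)*(-1))) + 58)**2 = ((4 + 0 + 2*(1 + 0*(-1))) + 58)**2 = ((4 + 0 + 2*(1 + 0)) + 58)**2 = ((4 + 0 + 2*1) + 58)**2 = ((4 + 0 + 2) + 58)**2 = (6 + 58)**2 = 64**2 = 4096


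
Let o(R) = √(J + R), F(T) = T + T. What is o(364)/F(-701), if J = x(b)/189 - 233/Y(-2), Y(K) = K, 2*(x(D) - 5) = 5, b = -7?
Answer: -√211918/29442 ≈ -0.015636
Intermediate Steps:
x(D) = 15/2 (x(D) = 5 + (½)*5 = 5 + 5/2 = 15/2)
F(T) = 2*T
J = 7342/63 (J = (15/2)/189 - 233/(-2) = (15/2)*(1/189) - 233*(-½) = 5/126 + 233/2 = 7342/63 ≈ 116.54)
o(R) = √(7342/63 + R)
o(364)/F(-701) = (√(51394 + 441*364)/21)/((2*(-701))) = (√(51394 + 160524)/21)/(-1402) = (√211918/21)*(-1/1402) = -√211918/29442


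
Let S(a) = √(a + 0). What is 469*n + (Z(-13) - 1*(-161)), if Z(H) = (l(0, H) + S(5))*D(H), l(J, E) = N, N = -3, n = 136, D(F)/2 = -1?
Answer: 63951 - 2*√5 ≈ 63947.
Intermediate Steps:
D(F) = -2 (D(F) = 2*(-1) = -2)
l(J, E) = -3
S(a) = √a
Z(H) = 6 - 2*√5 (Z(H) = (-3 + √5)*(-2) = 6 - 2*√5)
469*n + (Z(-13) - 1*(-161)) = 469*136 + ((6 - 2*√5) - 1*(-161)) = 63784 + ((6 - 2*√5) + 161) = 63784 + (167 - 2*√5) = 63951 - 2*√5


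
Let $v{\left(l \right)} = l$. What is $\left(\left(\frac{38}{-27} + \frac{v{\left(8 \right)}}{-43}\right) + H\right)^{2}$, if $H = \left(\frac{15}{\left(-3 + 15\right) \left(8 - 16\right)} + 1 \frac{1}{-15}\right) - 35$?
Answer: $\frac{46772044102081}{34506777600} \approx 1355.4$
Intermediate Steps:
$H = - \frac{16907}{480}$ ($H = \left(\frac{15}{12 \left(-8\right)} + 1 \left(- \frac{1}{15}\right)\right) - 35 = \left(\frac{15}{-96} - \frac{1}{15}\right) - 35 = \left(15 \left(- \frac{1}{96}\right) - \frac{1}{15}\right) - 35 = \left(- \frac{5}{32} - \frac{1}{15}\right) - 35 = - \frac{107}{480} - 35 = - \frac{16907}{480} \approx -35.223$)
$\left(\left(\frac{38}{-27} + \frac{v{\left(8 \right)}}{-43}\right) + H\right)^{2} = \left(\left(\frac{38}{-27} + \frac{8}{-43}\right) - \frac{16907}{480}\right)^{2} = \left(\left(38 \left(- \frac{1}{27}\right) + 8 \left(- \frac{1}{43}\right)\right) - \frac{16907}{480}\right)^{2} = \left(\left(- \frac{38}{27} - \frac{8}{43}\right) - \frac{16907}{480}\right)^{2} = \left(- \frac{1850}{1161} - \frac{16907}{480}\right)^{2} = \left(- \frac{6839009}{185760}\right)^{2} = \frac{46772044102081}{34506777600}$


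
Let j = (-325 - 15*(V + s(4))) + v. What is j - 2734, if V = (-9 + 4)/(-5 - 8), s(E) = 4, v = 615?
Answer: -32627/13 ≈ -2509.8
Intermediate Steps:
V = 5/13 (V = -5/(-13) = -5*(-1/13) = 5/13 ≈ 0.38462)
j = 2915/13 (j = (-325 - 15*(5/13 + 4)) + 615 = (-325 - 15*57/13) + 615 = (-325 - 855/13) + 615 = -5080/13 + 615 = 2915/13 ≈ 224.23)
j - 2734 = 2915/13 - 2734 = -32627/13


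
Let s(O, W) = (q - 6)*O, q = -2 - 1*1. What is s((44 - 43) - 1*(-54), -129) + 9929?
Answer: 9434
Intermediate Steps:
q = -3 (q = -2 - 1 = -3)
s(O, W) = -9*O (s(O, W) = (-3 - 6)*O = -9*O)
s((44 - 43) - 1*(-54), -129) + 9929 = -9*((44 - 43) - 1*(-54)) + 9929 = -9*(1 + 54) + 9929 = -9*55 + 9929 = -495 + 9929 = 9434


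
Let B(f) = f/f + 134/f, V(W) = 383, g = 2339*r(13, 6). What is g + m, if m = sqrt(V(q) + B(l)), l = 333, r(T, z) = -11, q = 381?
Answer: -25729 + sqrt(4736222)/111 ≈ -25709.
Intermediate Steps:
g = -25729 (g = 2339*(-11) = -25729)
B(f) = 1 + 134/f
m = sqrt(4736222)/111 (m = sqrt(383 + (134 + 333)/333) = sqrt(383 + (1/333)*467) = sqrt(383 + 467/333) = sqrt(128006/333) = sqrt(4736222)/111 ≈ 19.606)
g + m = -25729 + sqrt(4736222)/111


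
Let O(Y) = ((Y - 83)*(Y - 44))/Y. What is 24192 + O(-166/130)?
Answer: 1378242/65 ≈ 21204.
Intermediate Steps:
O(Y) = (-83 + Y)*(-44 + Y)/Y (O(Y) = ((-83 + Y)*(-44 + Y))/Y = (-83 + Y)*(-44 + Y)/Y)
24192 + O(-166/130) = 24192 + (-127 - 166/130 + 3652/((-166/130))) = 24192 + (-127 - 166*1/130 + 3652/((-166*1/130))) = 24192 + (-127 - 83/65 + 3652/(-83/65)) = 24192 + (-127 - 83/65 + 3652*(-65/83)) = 24192 + (-127 - 83/65 - 2860) = 24192 - 194238/65 = 1378242/65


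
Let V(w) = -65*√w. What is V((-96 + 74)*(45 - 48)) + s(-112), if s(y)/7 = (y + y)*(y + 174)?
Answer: -97216 - 65*√66 ≈ -97744.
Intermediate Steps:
s(y) = 14*y*(174 + y) (s(y) = 7*((y + y)*(y + 174)) = 7*((2*y)*(174 + y)) = 7*(2*y*(174 + y)) = 14*y*(174 + y))
V((-96 + 74)*(45 - 48)) + s(-112) = -65*√66 + 14*(-112)*(174 - 112) = -65*√66 + 14*(-112)*62 = -65*√66 - 97216 = -97216 - 65*√66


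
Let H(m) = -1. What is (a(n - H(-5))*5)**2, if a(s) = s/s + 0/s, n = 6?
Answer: 25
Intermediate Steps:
a(s) = 1 (a(s) = 1 + 0 = 1)
(a(n - H(-5))*5)**2 = (1*5)**2 = 5**2 = 25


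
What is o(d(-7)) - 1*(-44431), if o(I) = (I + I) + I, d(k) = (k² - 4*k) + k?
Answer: 44641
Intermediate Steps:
d(k) = k² - 3*k
o(I) = 3*I (o(I) = 2*I + I = 3*I)
o(d(-7)) - 1*(-44431) = 3*(-7*(-3 - 7)) - 1*(-44431) = 3*(-7*(-10)) + 44431 = 3*70 + 44431 = 210 + 44431 = 44641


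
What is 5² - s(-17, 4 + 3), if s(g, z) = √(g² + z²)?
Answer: 25 - 13*√2 ≈ 6.6152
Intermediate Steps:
5² - s(-17, 4 + 3) = 5² - √((-17)² + (4 + 3)²) = 25 - √(289 + 7²) = 25 - √(289 + 49) = 25 - √338 = 25 - 13*√2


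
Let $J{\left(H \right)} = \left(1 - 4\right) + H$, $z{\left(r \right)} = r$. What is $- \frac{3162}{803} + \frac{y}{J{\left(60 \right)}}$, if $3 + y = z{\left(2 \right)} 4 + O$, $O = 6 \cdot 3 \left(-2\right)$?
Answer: $- \frac{205127}{45771} \approx -4.4816$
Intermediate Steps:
$O = -36$ ($O = 18 \left(-2\right) = -36$)
$y = -31$ ($y = -3 + \left(2 \cdot 4 - 36\right) = -3 + \left(8 - 36\right) = -3 - 28 = -31$)
$J{\left(H \right)} = -3 + H$
$- \frac{3162}{803} + \frac{y}{J{\left(60 \right)}} = - \frac{3162}{803} - \frac{31}{-3 + 60} = \left(-3162\right) \frac{1}{803} - \frac{31}{57} = - \frac{3162}{803} - \frac{31}{57} = - \frac{205127}{45771}$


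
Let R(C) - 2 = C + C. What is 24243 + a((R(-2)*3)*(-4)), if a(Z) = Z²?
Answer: 24819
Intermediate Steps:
R(C) = 2 + 2*C (R(C) = 2 + (C + C) = 2 + 2*C)
24243 + a((R(-2)*3)*(-4)) = 24243 + (((2 + 2*(-2))*3)*(-4))² = 24243 + (((2 - 4)*3)*(-4))² = 24243 + (-2*3*(-4))² = 24243 + (-6*(-4))² = 24243 + 24² = 24243 + 576 = 24819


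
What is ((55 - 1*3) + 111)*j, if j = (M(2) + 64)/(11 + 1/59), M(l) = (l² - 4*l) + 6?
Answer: 317361/325 ≈ 976.50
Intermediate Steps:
M(l) = 6 + l² - 4*l
j = 1947/325 (j = ((6 + 2² - 4*2) + 64)/(11 + 1/59) = ((6 + 4 - 8) + 64)/(11 + 1/59) = (2 + 64)/(650/59) = 66*(59/650) = 1947/325 ≈ 5.9908)
((55 - 1*3) + 111)*j = ((55 - 1*3) + 111)*(1947/325) = ((55 - 3) + 111)*(1947/325) = (52 + 111)*(1947/325) = 163*(1947/325) = 317361/325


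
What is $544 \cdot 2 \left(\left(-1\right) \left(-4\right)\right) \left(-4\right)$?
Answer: $-17408$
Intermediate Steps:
$544 \cdot 2 \left(\left(-1\right) \left(-4\right)\right) \left(-4\right) = 544 \cdot 2 \cdot 4 \left(-4\right) = 544 \cdot 8 \left(-4\right) = 544 \left(-32\right) = -17408$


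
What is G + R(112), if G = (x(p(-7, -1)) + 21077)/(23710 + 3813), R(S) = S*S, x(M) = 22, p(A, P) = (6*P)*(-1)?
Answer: 345269611/27523 ≈ 12545.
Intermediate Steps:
p(A, P) = -6*P
R(S) = S²
G = 21099/27523 (G = (22 + 21077)/(23710 + 3813) = 21099/27523 ≈ 0.76659)
G + R(112) = 21099/27523 + 112² = 21099/27523 + 12544 = 345269611/27523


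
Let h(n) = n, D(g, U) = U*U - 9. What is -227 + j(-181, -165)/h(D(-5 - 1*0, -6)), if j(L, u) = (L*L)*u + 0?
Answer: -1803898/9 ≈ -2.0043e+5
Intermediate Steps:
D(g, U) = -9 + U² (D(g, U) = U² - 9 = -9 + U²)
j(L, u) = u*L² (j(L, u) = L²*u + 0 = u*L² + 0 = u*L²)
-227 + j(-181, -165)/h(D(-5 - 1*0, -6)) = -227 + (-165*(-181)²)/(-9 + (-6)²) = -227 + (-165*32761)/(-9 + 36) = -227 - 5405565/27 = -227 - 5405565*1/27 = -227 - 1801855/9 = -1803898/9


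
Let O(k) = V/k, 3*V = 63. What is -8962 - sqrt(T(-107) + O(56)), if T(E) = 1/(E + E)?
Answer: -8962 - sqrt(67838)/428 ≈ -8962.6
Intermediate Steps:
V = 21 (V = (1/3)*63 = 21)
T(E) = 1/(2*E)
O(k) = 21/k
-8962 - sqrt(T(-107) + O(56)) = -8962 - sqrt((1/2)/(-107) + 21/56) = -8962 - sqrt((1/2)*(-1/107) + 21*(1/56)) = -8962 - sqrt(-1/214 + 3/8) = -8962 - sqrt(317/856) = -8962 - sqrt(67838)/428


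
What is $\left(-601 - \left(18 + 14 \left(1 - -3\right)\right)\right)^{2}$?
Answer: $455625$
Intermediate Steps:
$\left(-601 - \left(18 + 14 \left(1 - -3\right)\right)\right)^{2} = \left(-601 - \left(18 + 14 \left(1 + 3\right)\right)\right)^{2} = \left(-601 - 74\right)^{2} = \left(-675\right)^{2} = 455625$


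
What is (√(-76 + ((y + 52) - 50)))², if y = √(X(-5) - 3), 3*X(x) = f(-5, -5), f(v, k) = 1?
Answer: -74 + 2*I*√6/3 ≈ -74.0 + 1.633*I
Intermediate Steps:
X(x) = ⅓ (X(x) = (⅓)*1 = ⅓)
y = 2*I*√6/3 (y = √(⅓ - 3) = √(-8/3) = 2*I*√6/3 ≈ 1.633*I)
(√(-76 + ((y + 52) - 50)))² = (√(-76 + ((2*I*√6/3 + 52) - 50)))² = (√(-76 + ((52 + 2*I*√6/3) - 50)))² = (√(-76 + (2 + 2*I*√6/3)))² = (√(-74 + 2*I*√6/3))² = -74 + 2*I*√6/3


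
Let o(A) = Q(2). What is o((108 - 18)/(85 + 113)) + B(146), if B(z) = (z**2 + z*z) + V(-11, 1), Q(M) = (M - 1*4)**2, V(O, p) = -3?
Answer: 42633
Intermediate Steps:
Q(M) = (-4 + M)**2 (Q(M) = (M - 4)**2 = (-4 + M)**2)
o(A) = 4 (o(A) = (-4 + 2)**2 = (-2)**2 = 4)
B(z) = -3 + 2*z**2 (B(z) = (z**2 + z*z) - 3 = (z**2 + z**2) - 3 = 2*z**2 - 3 = -3 + 2*z**2)
o((108 - 18)/(85 + 113)) + B(146) = 4 + (-3 + 2*146**2) = 4 + (-3 + 2*21316) = 4 + (-3 + 42632) = 4 + 42629 = 42633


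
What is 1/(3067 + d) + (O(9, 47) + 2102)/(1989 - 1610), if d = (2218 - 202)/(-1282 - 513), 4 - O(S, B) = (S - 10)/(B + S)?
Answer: 649074774393/116800956776 ≈ 5.5571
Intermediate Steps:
O(S, B) = 4 - (-10 + S)/(B + S) (O(S, B) = 4 - (S - 10)/(B + S) = 4 - (-10 + S)/(B + S))
d = -2016/1795 (d = 2016/(-1795) = 2016*(-1/1795) = -2016/1795 ≈ -1.1231)
1/(3067 + d) + (O(9, 47) + 2102)/(1989 - 1610) = 1/(3067 - 2016/1795) + ((10 + 3*9 + 4*47)/(47 + 9) + 2102)/(1989 - 1610) = 1/(5503249/1795) + ((10 + 27 + 188)/56 + 2102)/379 = 1795/5503249 + ((1/56)*225 + 2102)*(1/379) = 1795/5503249 + (225/56 + 2102)*(1/379) = 1795/5503249 + (117937/56)*(1/379) = 1795/5503249 + 117937/21224 = 649074774393/116800956776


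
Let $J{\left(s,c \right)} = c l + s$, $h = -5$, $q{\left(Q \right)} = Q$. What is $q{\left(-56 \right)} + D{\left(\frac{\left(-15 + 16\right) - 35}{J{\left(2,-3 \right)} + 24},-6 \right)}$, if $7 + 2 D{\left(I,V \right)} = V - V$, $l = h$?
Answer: $- \frac{119}{2} \approx -59.5$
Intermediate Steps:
$l = -5$
$J{\left(s,c \right)} = s - 5 c$ ($J{\left(s,c \right)} = c \left(-5\right) + s = - 5 c + s = s - 5 c$)
$D{\left(I,V \right)} = - \frac{7}{2}$ ($D{\left(I,V \right)} = - \frac{7}{2} + \frac{V - V}{2} = - \frac{7}{2} + \frac{1}{2} \cdot 0 = - \frac{7}{2} + 0 = - \frac{7}{2}$)
$q{\left(-56 \right)} + D{\left(\frac{\left(-15 + 16\right) - 35}{J{\left(2,-3 \right)} + 24},-6 \right)} = -56 - \frac{7}{2} = - \frac{119}{2}$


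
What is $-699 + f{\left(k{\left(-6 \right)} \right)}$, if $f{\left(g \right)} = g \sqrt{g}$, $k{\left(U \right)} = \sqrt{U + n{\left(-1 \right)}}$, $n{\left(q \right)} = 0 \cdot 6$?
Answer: $-699 + 6^{\frac{3}{4}} i^{\frac{3}{2}} \approx -701.71 + 2.7108 i$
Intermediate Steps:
$n{\left(q \right)} = 0$
$k{\left(U \right)} = \sqrt{U}$ ($k{\left(U \right)} = \sqrt{U + 0} = \sqrt{U}$)
$f{\left(g \right)} = g^{\frac{3}{2}}$
$-699 + f{\left(k{\left(-6 \right)} \right)} = -699 + \left(\sqrt{-6}\right)^{\frac{3}{2}} = -699 + \left(i \sqrt{6}\right)^{\frac{3}{2}} = -699 + 6^{\frac{3}{4}} i^{\frac{3}{2}}$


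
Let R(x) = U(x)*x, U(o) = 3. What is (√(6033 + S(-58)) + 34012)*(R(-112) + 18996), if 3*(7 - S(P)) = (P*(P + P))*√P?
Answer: 634663920 + 12440*√(13590 - 5046*I*√58) ≈ 6.3672e+8 - 1.45e+6*I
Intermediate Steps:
R(x) = 3*x
S(P) = 7 - 2*P^(5/2)/3 (S(P) = 7 - P*(P + P)*√P/3 = 7 - P*(2*P)*√P/3 = 7 - 2*P²*√P/3 = 7 - 2*P^(5/2)/3)
(√(6033 + S(-58)) + 34012)*(R(-112) + 18996) = (√(6033 + (7 - 6728*I*√58/3)) + 34012)*(3*(-112) + 18996) = (√(6033 + (7 - 6728*I*√58/3)) + 34012)*(-336 + 18996) = (√(6033 + (7 - 6728*I*√58/3)) + 34012)*18660 = (√(6040 - 6728*I*√58/3) + 34012)*18660 = (34012 + √(6040 - 6728*I*√58/3))*18660 = 634663920 + 18660*√(6040 - 6728*I*√58/3)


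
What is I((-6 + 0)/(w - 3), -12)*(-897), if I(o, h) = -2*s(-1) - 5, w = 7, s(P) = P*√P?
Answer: 4485 - 1794*I ≈ 4485.0 - 1794.0*I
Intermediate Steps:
s(P) = P^(3/2)
I(o, h) = -5 + 2*I (I(o, h) = -(-2)*I - 5 = 2*I - 5 = -5 + 2*I)
I((-6 + 0)/(w - 3), -12)*(-897) = (-5 + 2*I)*(-897) = 4485 - 1794*I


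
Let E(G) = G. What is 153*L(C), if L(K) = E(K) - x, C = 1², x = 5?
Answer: -612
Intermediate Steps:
C = 1
L(K) = -5 + K (L(K) = K - 1*5 = K - 5 = -5 + K)
153*L(C) = 153*(-5 + 1) = 153*(-4) = -612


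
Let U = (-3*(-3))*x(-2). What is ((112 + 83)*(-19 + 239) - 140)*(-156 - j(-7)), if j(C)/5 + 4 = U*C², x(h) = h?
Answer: 182756240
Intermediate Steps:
U = -18 (U = -3*(-3)*(-2) = 9*(-2) = -18)
j(C) = -20 - 90*C² (j(C) = -20 + 5*(-18*C²) = -20 - 90*C²)
((112 + 83)*(-19 + 239) - 140)*(-156 - j(-7)) = ((112 + 83)*(-19 + 239) - 140)*(-156 - (-20 - 90*(-7)²)) = (195*220 - 140)*(-156 - (-20 - 90*49)) = (42900 - 140)*(-156 - (-20 - 4410)) = 42760*(-156 - 1*(-4430)) = 42760*(-156 + 4430) = 42760*4274 = 182756240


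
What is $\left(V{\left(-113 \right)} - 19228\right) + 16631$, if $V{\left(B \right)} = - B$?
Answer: $-2484$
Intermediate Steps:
$\left(V{\left(-113 \right)} - 19228\right) + 16631 = \left(\left(-1\right) \left(-113\right) - 19228\right) + 16631 = \left(113 - 19228\right) + 16631 = -19115 + 16631 = -2484$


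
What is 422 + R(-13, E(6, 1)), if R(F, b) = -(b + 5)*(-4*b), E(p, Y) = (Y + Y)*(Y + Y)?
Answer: 566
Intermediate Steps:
E(p, Y) = 4*Y**2 (E(p, Y) = (2*Y)*(2*Y) = 4*Y**2)
R(F, b) = 4*b*(5 + b) (R(F, b) = -(5 + b)*(-4*b) = -(-4)*b*(5 + b) = 4*b*(5 + b))
422 + R(-13, E(6, 1)) = 422 + 4*(4*1**2)*(5 + 4*1**2) = 422 + 4*(4*1)*(5 + 4*1) = 422 + 4*4*(5 + 4) = 422 + 4*4*9 = 422 + 144 = 566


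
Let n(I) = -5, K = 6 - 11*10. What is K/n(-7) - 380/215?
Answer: 4092/215 ≈ 19.033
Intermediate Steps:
K = -104 (K = 6 - 110 = -104)
K/n(-7) - 380/215 = -104/(-5) - 380/215 = -104*(-1/5) - 380*1/215 = 104/5 - 76/43 = 4092/215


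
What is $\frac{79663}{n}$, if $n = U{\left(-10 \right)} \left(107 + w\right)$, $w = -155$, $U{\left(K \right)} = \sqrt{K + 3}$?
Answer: $\frac{79663 i \sqrt{7}}{336} \approx 627.29 i$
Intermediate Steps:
$U{\left(K \right)} = \sqrt{3 + K}$
$n = - 48 i \sqrt{7}$ ($n = \sqrt{3 - 10} \left(107 - 155\right) = \sqrt{-7} \left(-48\right) = i \sqrt{7} \left(-48\right) = - 48 i \sqrt{7} \approx - 127.0 i$)
$\frac{79663}{n} = \frac{79663}{\left(-48\right) i \sqrt{7}} = 79663 \frac{i \sqrt{7}}{336} = \frac{79663 i \sqrt{7}}{336}$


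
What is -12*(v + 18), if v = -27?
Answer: 108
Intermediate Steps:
-12*(v + 18) = -12*(-27 + 18) = -12*(-9) = 108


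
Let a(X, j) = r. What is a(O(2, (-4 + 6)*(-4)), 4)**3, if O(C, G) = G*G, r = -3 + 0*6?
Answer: -27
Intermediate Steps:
r = -3 (r = -3 + 0 = -3)
O(C, G) = G**2
a(X, j) = -3
a(O(2, (-4 + 6)*(-4)), 4)**3 = (-3)**3 = -27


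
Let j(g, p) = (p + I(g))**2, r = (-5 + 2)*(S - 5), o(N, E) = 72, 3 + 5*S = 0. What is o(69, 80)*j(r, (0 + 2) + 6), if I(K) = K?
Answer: 1107072/25 ≈ 44283.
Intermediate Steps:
S = -3/5 (S = -3/5 + (1/5)*0 = -3/5 + 0 = -3/5 ≈ -0.60000)
r = 84/5 (r = (-5 + 2)*(-3/5 - 5) = -3*(-28/5) = 84/5 ≈ 16.800)
j(g, p) = (g + p)**2 (j(g, p) = (p + g)**2 = (g + p)**2)
o(69, 80)*j(r, (0 + 2) + 6) = 72*(84/5 + ((0 + 2) + 6))**2 = 72*(84/5 + (2 + 6))**2 = 72*(84/5 + 8)**2 = 72*(124/5)**2 = 72*(15376/25) = 1107072/25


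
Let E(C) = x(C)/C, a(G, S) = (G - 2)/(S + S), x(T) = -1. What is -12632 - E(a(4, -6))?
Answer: -12638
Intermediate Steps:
a(G, S) = (-2 + G)/(2*S) (a(G, S) = (-2 + G)/((2*S)) = (-2 + G)*(1/(2*S)) = (-2 + G)/(2*S))
E(C) = -1/C
-12632 - E(a(4, -6)) = -12632 - (-1)/((1/2)*(-2 + 4)/(-6)) = -12632 - (-1)/((1/2)*(-1/6)*2) = -12632 - (-1)/(-1/6) = -12632 - (-1)*(-6) = -12632 - 1*6 = -12632 - 6 = -12638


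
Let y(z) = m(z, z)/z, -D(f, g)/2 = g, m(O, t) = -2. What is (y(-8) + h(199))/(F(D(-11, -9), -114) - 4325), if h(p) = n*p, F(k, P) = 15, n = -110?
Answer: 87559/17240 ≈ 5.0788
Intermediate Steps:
D(f, g) = -2*g
y(z) = -2/z
h(p) = -110*p
(y(-8) + h(199))/(F(D(-11, -9), -114) - 4325) = (-2/(-8) - 110*199)/(15 - 4325) = (-2*(-⅛) - 21890)/(-4310) = (¼ - 21890)*(-1/4310) = -87559/4*(-1/4310) = 87559/17240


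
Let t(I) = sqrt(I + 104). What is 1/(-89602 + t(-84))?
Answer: -44801/4014259192 - sqrt(5)/4014259192 ≈ -1.1161e-5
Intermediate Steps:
t(I) = sqrt(104 + I)
1/(-89602 + t(-84)) = 1/(-89602 + sqrt(104 - 84)) = 1/(-89602 + sqrt(20)) = 1/(-89602 + 2*sqrt(5))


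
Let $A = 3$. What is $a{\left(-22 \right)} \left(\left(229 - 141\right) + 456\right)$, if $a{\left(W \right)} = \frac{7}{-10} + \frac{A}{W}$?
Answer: $- \frac{25024}{55} \approx -454.98$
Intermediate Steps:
$a{\left(W \right)} = - \frac{7}{10} + \frac{3}{W}$ ($a{\left(W \right)} = \frac{7}{-10} + \frac{3}{W} = 7 \left(- \frac{1}{10}\right) + \frac{3}{W} = - \frac{7}{10} + \frac{3}{W}$)
$a{\left(-22 \right)} \left(\left(229 - 141\right) + 456\right) = \left(- \frac{7}{10} + \frac{3}{-22}\right) \left(\left(229 - 141\right) + 456\right) = \left(- \frac{7}{10} + 3 \left(- \frac{1}{22}\right)\right) \left(88 + 456\right) = \left(- \frac{7}{10} - \frac{3}{22}\right) 544 = \left(- \frac{46}{55}\right) 544 = - \frac{25024}{55}$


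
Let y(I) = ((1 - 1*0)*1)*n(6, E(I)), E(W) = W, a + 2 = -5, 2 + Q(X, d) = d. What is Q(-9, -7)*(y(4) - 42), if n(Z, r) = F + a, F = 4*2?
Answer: 369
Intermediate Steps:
Q(X, d) = -2 + d
a = -7 (a = -2 - 5 = -7)
F = 8
n(Z, r) = 1 (n(Z, r) = 8 - 7 = 1)
y(I) = 1 (y(I) = ((1 - 1*0)*1)*1 = ((1 + 0)*1)*1 = (1*1)*1 = 1*1 = 1)
Q(-9, -7)*(y(4) - 42) = (-2 - 7)*(1 - 42) = -9*(-41) = 369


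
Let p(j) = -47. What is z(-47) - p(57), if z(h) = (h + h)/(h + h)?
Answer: 48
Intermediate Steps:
z(h) = 1 (z(h) = (2*h)/((2*h)) = (2*h)*(1/(2*h)) = 1)
z(-47) - p(57) = 1 - 1*(-47) = 1 + 47 = 48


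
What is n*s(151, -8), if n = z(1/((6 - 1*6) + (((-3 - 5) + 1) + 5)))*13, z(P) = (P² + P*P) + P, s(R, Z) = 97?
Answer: 0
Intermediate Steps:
z(P) = P + 2*P² (z(P) = (P² + P²) + P = 2*P² + P = P + 2*P²)
n = 0 (n = ((1 + 2/((6 - 1*6) + (((-3 - 5) + 1) + 5)))/((6 - 1*6) + (((-3 - 5) + 1) + 5)))*13 = ((1 + 2/((6 - 6) + ((-8 + 1) + 5)))/((6 - 6) + ((-8 + 1) + 5)))*13 = ((1 + 2/(0 + (-7 + 5)))/(0 + (-7 + 5)))*13 = ((1 + 2/(0 - 2))/(0 - 2))*13 = ((1 + 2/(-2))/(-2))*13 = -(1 + 2*(-½))/2*13 = -(1 - 1)/2*13 = -½*0*13 = 0*13 = 0)
n*s(151, -8) = 0*97 = 0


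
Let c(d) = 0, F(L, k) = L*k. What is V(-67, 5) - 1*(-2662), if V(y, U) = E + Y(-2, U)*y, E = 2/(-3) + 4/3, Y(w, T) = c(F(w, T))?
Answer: 7988/3 ≈ 2662.7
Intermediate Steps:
Y(w, T) = 0
E = ⅔ (E = 2*(-⅓) + 4*(⅓) = -⅔ + 4/3 = ⅔ ≈ 0.66667)
V(y, U) = ⅔ (V(y, U) = ⅔ + 0*y = ⅔ + 0 = ⅔)
V(-67, 5) - 1*(-2662) = ⅔ - 1*(-2662) = ⅔ + 2662 = 7988/3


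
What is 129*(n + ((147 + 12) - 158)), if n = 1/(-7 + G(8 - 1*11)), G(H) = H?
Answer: 1161/10 ≈ 116.10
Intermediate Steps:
n = -1/10 (n = 1/(-7 + (8 - 1*11)) = 1/(-7 + (8 - 11)) = 1/(-7 - 3) = 1/(-10) = -1/10 ≈ -0.10000)
129*(n + ((147 + 12) - 158)) = 129*(-1/10 + ((147 + 12) - 158)) = 129*(-1/10 + (159 - 158)) = 129*(-1/10 + 1) = 129*(9/10) = 1161/10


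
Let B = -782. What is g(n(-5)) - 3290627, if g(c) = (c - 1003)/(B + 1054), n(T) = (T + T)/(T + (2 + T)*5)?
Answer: -1790103093/544 ≈ -3.2906e+6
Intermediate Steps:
n(T) = 2*T/(10 + 6*T) (n(T) = (2*T)/(T + (10 + 5*T)) = (2*T)/(10 + 6*T) = 2*T/(10 + 6*T))
g(c) = -59/16 + c/272 (g(c) = (c - 1003)/(-782 + 1054) = (-1003 + c)/272 = (-1003 + c)*(1/272) = -59/16 + c/272)
g(n(-5)) - 3290627 = (-59/16 + (-5/(5 + 3*(-5)))/272) - 3290627 = (-59/16 + (-5/(5 - 15))/272) - 3290627 = (-59/16 + (-5/(-10))/272) - 3290627 = (-59/16 + (-5*(-1/10))/272) - 3290627 = (-59/16 + (1/272)*(1/2)) - 3290627 = (-59/16 + 1/544) - 3290627 = -2005/544 - 3290627 = -1790103093/544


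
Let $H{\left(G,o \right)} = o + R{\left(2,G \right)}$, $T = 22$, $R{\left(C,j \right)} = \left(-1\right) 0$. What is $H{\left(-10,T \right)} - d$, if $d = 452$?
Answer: $-430$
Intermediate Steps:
$R{\left(C,j \right)} = 0$
$H{\left(G,o \right)} = o$ ($H{\left(G,o \right)} = o + 0 = o$)
$H{\left(-10,T \right)} - d = 22 - 452 = -430$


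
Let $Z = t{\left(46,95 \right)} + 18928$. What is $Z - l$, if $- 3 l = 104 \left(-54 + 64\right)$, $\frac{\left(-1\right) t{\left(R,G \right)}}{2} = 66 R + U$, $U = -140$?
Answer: $\frac{40448}{3} \approx 13483.0$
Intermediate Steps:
$t{\left(R,G \right)} = 280 - 132 R$ ($t{\left(R,G \right)} = - 2 \left(66 R - 140\right) = - 2 \left(-140 + 66 R\right) = 280 - 132 R$)
$Z = 13136$ ($Z = \left(280 - 6072\right) + 18928 = -5792 + 18928 = 13136$)
$l = - \frac{1040}{3}$ ($l = - \frac{104 \left(-54 + 64\right)}{3} = - \frac{104 \cdot 10}{3} = \left(- \frac{1}{3}\right) 1040 = - \frac{1040}{3} \approx -346.67$)
$Z - l = 13136 - - \frac{1040}{3} = 13136 + \frac{1040}{3} = \frac{40448}{3}$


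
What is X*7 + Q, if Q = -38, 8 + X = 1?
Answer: -87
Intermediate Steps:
X = -7 (X = -8 + 1 = -7)
X*7 + Q = -7*7 - 38 = -49 - 38 = -87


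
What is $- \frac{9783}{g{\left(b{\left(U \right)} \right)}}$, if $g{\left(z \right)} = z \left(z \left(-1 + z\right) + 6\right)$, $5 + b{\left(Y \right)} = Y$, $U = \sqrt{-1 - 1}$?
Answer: $\frac{9783 i}{89 \sqrt{2} + 148 i} \approx 38.359 + 32.622 i$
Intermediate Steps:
$U = i \sqrt{2}$ ($U = \sqrt{-2} = i \sqrt{2} \approx 1.4142 i$)
$b{\left(Y \right)} = -5 + Y$
$g{\left(z \right)} = z \left(6 + z \left(-1 + z\right)\right)$
$- \frac{9783}{g{\left(b{\left(U \right)} \right)}} = - \frac{9783}{\left(-5 + i \sqrt{2}\right) \left(6 + \left(-5 + i \sqrt{2}\right)^{2} - \left(-5 + i \sqrt{2}\right)\right)} = - \frac{9783}{\left(-5 + i \sqrt{2}\right) \left(6 + \left(-5 + i \sqrt{2}\right)^{2} + \left(5 - i \sqrt{2}\right)\right)} = - \frac{9783}{\left(-5 + i \sqrt{2}\right) \left(11 + \left(-5 + i \sqrt{2}\right)^{2} - i \sqrt{2}\right)}$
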